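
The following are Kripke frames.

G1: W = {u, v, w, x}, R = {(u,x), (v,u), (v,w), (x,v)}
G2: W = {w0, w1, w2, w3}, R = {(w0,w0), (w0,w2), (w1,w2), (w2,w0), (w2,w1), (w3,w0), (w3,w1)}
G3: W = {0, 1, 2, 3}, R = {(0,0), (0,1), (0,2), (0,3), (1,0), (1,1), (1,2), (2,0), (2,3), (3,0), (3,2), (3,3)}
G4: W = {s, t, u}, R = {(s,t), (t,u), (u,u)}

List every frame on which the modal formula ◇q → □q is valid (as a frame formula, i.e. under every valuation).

G4

This is the axiom for partial functionality; its first-order frame correspondent is ∀x ∀y ∀z (Rxy ∧ Rxz → y = z).
G1: fails — v sees both u and w.
G2: fails — w0 sees both w0 and w2.
G3: fails — 0 sees both 0 and 1.
G4: condition met.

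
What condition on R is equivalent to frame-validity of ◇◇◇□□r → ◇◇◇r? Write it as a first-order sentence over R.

This is a Sahlqvist (Geach-type) schema ◇^3□^2r → □^0◇^3r.
First-order correspondent: ∀x ∀y (xR³y → ∃w (yR²w ∧ xR³w)).

∀x ∀y (xR³y → ∃w (yR²w ∧ xR³w))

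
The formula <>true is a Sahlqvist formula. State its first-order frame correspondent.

seriality: forall x exists y Rxy

This schema is equivalent to the D axiom □A → ◇A.
It corresponds to seriality: forall x exists y Rxy.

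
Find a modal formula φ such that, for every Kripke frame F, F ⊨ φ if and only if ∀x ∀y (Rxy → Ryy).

This is shift-reflexivity; the standard corresponding axiom is T□: □(□ψ → ψ).
Suppose □(□ψ→ψ) is valid. Take Rxy and set V(ψ)={w : Ryw}. Then at y, □ψ holds; since □(□ψ→ψ) at x, □ψ→ψ at y, so ψ at y, i.e. Ryy.

□(□ψ → ψ)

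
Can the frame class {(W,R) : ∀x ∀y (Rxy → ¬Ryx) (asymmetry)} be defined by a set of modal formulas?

Any modally definable frame class is closed under surjective bounded morphisms.
The 5-cycle (worlds 0,1,2,3,4 with 0→1→2→3→4→0) is asymmetric. Mapping every world to a single reflexive point • is a surjective bounded morphism, and the reflexive point is not asymmetric (R•• but asymmetry requires ¬R••).
So no modal formula (or set of formulas) defines exactly the asymmetric frames.

Not modally definable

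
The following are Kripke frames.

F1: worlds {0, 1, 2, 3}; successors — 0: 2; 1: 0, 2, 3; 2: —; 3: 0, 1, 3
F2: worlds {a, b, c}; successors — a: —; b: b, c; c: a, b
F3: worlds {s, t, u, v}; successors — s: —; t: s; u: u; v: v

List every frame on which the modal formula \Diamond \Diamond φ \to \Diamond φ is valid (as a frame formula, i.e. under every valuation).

Frame correspondent (Sahlqvist): \forall x \forall y \forall z (Rxy \wedge Ryz \to Rxz) — i.e. transitivity.
F1: fails — R31 and R12 but not R32.
F2: fails — Rbc and Rca but not Rba.
F3: satisfies the condition.
Valid on: F3.

F3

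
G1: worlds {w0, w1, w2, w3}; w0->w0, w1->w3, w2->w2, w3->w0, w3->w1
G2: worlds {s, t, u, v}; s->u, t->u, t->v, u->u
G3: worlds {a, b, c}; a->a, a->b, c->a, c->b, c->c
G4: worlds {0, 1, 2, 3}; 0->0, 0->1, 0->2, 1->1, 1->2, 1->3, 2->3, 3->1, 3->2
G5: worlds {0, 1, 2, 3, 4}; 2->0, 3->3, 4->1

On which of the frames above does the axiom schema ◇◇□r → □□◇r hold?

This is the axiom for a generalized confluence (Geach) condition; its first-order frame correspondent is ∀x ∀y ∀z ((xR²y ∧ xR²z) → ∃w (yRw ∧ zRw)).
G1: fails — w1R²w0, w1R²w1 but no w with w0Rw and w1Rw.
G2: satisfies the condition.
G3: fails — aR²a, aR²b but no w with aRw and bRw.
G4: fails — 0R²0, 0R²2 but no w with 0Rw and 2Rw.
G5: satisfies the condition.
Valid on: G2, G5.

G2, G5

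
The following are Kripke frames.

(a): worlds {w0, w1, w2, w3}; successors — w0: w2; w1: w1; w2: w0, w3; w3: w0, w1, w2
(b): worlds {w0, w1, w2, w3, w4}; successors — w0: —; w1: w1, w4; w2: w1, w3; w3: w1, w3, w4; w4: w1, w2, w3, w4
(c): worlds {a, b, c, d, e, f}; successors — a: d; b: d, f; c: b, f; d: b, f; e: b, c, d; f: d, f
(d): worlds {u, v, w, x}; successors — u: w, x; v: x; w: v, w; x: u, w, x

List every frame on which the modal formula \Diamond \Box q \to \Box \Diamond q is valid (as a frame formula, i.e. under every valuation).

(b), (c)

The schema corresponds to convergence: \forall x \forall y \forall z (Rxy \wedge Rxz \to \exists w (Ryw \wedge Rzw)).
(a): fails — Rw3w1 and Rw3w0 but w1 and w0 have no common successor.
(b): ✓.
(c): ✓.
(d): fails — Rww and Rwv but w and v have no common successor.
Valid on: (b), (c).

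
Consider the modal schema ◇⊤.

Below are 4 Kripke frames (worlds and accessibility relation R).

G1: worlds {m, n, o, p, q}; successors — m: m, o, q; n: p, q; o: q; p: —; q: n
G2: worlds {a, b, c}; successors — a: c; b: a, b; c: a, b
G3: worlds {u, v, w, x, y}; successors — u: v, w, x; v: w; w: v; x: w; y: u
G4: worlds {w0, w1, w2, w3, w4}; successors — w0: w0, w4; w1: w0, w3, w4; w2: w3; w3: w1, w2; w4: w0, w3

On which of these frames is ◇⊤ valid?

G2, G3, G4

The schema corresponds to seriality: ∀x ∃y Rxy.
G1: fails — world p has no successor.
G2: satisfies the condition.
G3: satisfies the condition.
G4: satisfies the condition.
Valid on: G2, G3, G4.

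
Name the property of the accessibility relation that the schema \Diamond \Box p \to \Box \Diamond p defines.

Suppose ◇□p→□◇p is valid. Take Rxy, Rxz and set V(p)={w : Ryw}. Then □p at y so ◇□p at x, so □◇p at x, so ◇p at z, giving w with Rzw and Ryw.
The converse is a direct semantic check.
Frame condition: \forall x \forall y \forall z (Rxy \wedge Rxz \to \exists w (Ryw \wedge Rzw)).

convergence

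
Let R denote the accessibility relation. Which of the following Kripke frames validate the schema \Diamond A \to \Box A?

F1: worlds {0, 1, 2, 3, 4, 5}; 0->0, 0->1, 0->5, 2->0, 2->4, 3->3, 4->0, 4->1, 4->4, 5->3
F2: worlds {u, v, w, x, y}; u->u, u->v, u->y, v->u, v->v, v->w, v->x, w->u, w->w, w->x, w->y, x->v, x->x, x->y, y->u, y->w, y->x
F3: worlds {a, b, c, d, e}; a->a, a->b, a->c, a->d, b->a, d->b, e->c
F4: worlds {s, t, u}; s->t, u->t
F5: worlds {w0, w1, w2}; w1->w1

The schema corresponds to partial functionality: \forall x \forall y \forall z (Rxy \wedge Rxz \to y = z).
F1: fails — 0 sees both 0 and 1.
F2: fails — u sees both u and v.
F3: fails — a sees both a and b.
F4: condition met.
F5: condition met.
Valid on: F4, F5.

F4, F5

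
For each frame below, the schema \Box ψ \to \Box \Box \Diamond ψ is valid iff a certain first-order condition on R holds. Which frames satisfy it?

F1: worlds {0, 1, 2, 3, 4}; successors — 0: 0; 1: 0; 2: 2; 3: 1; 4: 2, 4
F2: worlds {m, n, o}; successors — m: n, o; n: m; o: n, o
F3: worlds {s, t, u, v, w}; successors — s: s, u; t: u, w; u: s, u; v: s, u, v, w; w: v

This is the axiom for a generalized confluence (Geach) condition; its first-order frame correspondent is \forall x \forall z (x R^2 z \to \exists w (xRw \wedge zRw)).
F1: fails — 3R²0 but no w with 3Rw and 0Rw.
F2: fails — mR²n but no w with mRw and nRw.
F3: fails — wR²s but no w* with wRw* and sRw*.
Valid on no frame.

none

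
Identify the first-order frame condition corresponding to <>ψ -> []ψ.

Partial functionality

Suppose ◇ψ→□ψ is valid. Take Rxy, Rxz and set V(ψ)={y}. Then ◇ψ at x, so □ψ at x, so ψ at z, i.e. z=y.
Conversely, any frame satisfying forall x forall y forall z (Rxy & Rxz -> y = z) validates the schema.
Frame condition: forall x forall y forall z (Rxy & Rxz -> y = z).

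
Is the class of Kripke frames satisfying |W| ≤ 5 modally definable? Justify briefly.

No — not modally definable

Any modally definable frame class is closed under disjoint unions.
Any modal formula valid on each of 6 disjoint one-world frames is valid on their disjoint union (validity is preserved under disjoint unions). Each one-world frame has |W|=1≤5, but the union has |W|=6.
So no modal formula (or set of formulas) defines exactly the |W|≤5 frames.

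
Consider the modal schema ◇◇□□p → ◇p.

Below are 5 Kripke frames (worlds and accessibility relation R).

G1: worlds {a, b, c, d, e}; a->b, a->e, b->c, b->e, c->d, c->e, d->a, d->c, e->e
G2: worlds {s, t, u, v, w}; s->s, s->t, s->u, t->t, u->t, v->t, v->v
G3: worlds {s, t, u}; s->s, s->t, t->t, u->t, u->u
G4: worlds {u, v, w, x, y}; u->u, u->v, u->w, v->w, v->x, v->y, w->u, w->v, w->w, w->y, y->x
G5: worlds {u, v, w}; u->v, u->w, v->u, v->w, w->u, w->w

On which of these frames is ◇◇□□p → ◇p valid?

The schema corresponds to a generalized confluence (Geach) condition: ∀x ∀y (xR²y → ∃w (yR²w ∧ xRw)).
G1: fails — dR²b but no w with bR²w and dRw.
G2: holds.
G3: holds.
G4: fails — uR²x but no t with xR²t and uRt.
G5: holds.

G2, G3, G5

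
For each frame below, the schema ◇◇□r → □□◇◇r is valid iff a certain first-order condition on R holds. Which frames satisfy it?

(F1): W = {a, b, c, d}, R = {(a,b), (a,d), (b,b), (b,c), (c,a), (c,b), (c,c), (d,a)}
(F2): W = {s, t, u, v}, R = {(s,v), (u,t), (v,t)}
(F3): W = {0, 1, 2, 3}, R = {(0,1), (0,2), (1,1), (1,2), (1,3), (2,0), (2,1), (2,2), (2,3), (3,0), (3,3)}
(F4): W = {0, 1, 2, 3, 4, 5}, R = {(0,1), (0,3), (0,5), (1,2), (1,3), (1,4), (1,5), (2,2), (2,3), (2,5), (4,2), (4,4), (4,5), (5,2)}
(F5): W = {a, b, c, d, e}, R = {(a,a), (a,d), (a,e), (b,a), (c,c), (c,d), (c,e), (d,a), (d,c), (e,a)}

(F3), (F5)

Frame correspondent (Sahlqvist): ∀x ∀y ∀z ((xR²y ∧ xR²z) → ∃w (yRw ∧ zR²w)) — i.e. a generalized confluence (Geach) condition.
(F1): fails — cR²d, cR²d but no w with dRw and dR²w.
(F2): fails — sR²t, sR²t but no w with tRw and tR²w.
(F3): ✓.
(F4): fails — 0R²2, 0R²3 but no w with 2Rw and 3R²w.
(F5): ✓.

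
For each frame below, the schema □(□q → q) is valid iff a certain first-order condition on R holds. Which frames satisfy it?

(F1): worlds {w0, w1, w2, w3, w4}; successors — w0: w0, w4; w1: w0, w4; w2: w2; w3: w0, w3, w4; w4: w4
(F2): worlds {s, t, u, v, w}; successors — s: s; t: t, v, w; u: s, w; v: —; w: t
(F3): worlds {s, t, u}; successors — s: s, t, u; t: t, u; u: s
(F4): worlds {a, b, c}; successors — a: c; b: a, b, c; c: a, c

(F1)

The schema corresponds to shift-reflexivity: ∀x ∀y (Rxy → Ryy).
(F1): ✓.
(F2): fails — Rtv but not Rvv.
(F3): fails — Rtu but not Ruu.
(F4): fails — Rba but not Raa.
Valid on: (F1).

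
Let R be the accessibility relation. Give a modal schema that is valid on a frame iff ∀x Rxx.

□p → p

This is reflexivity; the standard corresponding axiom is T: □p → p.
Suppose □p→p is valid. At any x set V(p)={w : Rxw}. Then □p holds at x, so p holds at x, i.e. Rxx.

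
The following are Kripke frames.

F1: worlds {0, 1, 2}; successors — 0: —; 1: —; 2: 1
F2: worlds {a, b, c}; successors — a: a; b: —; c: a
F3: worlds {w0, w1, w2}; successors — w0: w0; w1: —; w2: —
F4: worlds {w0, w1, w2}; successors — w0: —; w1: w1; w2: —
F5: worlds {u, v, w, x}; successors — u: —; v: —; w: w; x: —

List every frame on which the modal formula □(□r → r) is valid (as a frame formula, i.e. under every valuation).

F2, F3, F4, F5

The schema corresponds to shift-reflexivity: ∀x ∀y (Rxy → Ryy).
F1: fails — R21 but not R11.
F2: satisfies the condition.
F3: satisfies the condition.
F4: satisfies the condition.
F5: satisfies the condition.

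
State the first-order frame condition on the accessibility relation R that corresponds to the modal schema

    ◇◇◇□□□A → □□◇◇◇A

This is a Sahlqvist (Geach-type) schema ◇^3□^3A → □^2◇^3A.
Minimal-valuation argument: fix x; take any y with xR^3y and any z with xR^2z. Set V(A) to the set of worlds R-reachable from y in exactly 3 steps. Then □^3A holds at y, so the antecedent holds at x; validity forces ◇^3A at z, giving a w with zR^3w and yR^3w.
First-order correspondent: ∀x ∀y ∀z ((xR³y ∧ xR²z) → ∃w (yR³w ∧ zR³w)).

∀x ∀y ∀z ((xR³y ∧ xR²z) → ∃w (yR³w ∧ zR³w))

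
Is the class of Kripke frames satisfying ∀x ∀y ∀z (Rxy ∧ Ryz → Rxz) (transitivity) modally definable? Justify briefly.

The condition is transitivity. A defining modal formula is □r → □□r.
Suppose □r→□□r is valid. Take Rxy, Ryz and set V(r)={w : Rxw}. Then □r at x, so □□r at x, so □r at y, so r at z, i.e. Rxz.

Yes — defined by □r → □□r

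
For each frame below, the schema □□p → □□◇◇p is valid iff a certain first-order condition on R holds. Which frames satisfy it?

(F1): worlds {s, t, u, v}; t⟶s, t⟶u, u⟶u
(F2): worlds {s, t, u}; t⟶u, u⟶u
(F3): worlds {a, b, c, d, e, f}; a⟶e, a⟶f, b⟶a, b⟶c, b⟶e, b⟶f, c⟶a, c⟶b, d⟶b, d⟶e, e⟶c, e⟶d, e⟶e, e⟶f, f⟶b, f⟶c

(F1), (F2), (F3)

The schema corresponds to a generalized confluence (Geach) condition: ∀x ∀z (xR²z → ∃w (xR²w ∧ zR²w)).
(F1): ✓.
(F2): ✓.
(F3): ✓.
Valid on: (F1), (F2), (F3).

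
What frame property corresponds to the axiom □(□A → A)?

Suppose □(□A→A) is valid. Take Rxy and set V(A)={w : Ryw}. Then at y, □A holds; since □(□A→A) at x, □A→A at y, so A at y, i.e. Ryy.

shift-reflexivity: ∀x ∀y (Rxy → Ryy)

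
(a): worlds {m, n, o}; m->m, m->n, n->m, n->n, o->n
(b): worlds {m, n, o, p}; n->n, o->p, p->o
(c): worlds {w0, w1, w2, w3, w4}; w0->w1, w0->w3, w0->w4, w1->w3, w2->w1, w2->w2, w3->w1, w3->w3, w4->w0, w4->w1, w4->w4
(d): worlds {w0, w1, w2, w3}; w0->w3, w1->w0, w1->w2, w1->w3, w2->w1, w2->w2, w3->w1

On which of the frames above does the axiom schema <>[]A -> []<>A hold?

(a), (b)

The schema corresponds to convergence: forall x forall y forall z (Rxy & Rxz -> exists w (Ryw & Rzw)).
(a): satisfies the condition.
(b): satisfies the condition.
(c): fails — Rw0w4 and Rw0w1 but w4 and w1 have no common successor.
(d): fails — Rw1w2 and Rw1w0 but w2 and w0 have no common successor.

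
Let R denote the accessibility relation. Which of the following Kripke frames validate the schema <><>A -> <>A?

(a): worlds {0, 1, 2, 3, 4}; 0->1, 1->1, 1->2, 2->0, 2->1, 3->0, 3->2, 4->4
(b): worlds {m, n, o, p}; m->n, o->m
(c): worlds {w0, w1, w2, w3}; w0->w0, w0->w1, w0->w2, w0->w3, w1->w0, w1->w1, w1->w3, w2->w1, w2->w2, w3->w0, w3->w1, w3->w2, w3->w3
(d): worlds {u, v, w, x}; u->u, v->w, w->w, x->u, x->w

This is the axiom for transitivity; its first-order frame correspondent is forall x forall y forall z (Rxy & Ryz -> Rxz).
(a): fails — R32 and R21 but not R31.
(b): fails — Rom and Rmn but not Ron.
(c): fails — Rw1w0 and Rw0w2 but not Rw1w2.
(d): ✓.

(d)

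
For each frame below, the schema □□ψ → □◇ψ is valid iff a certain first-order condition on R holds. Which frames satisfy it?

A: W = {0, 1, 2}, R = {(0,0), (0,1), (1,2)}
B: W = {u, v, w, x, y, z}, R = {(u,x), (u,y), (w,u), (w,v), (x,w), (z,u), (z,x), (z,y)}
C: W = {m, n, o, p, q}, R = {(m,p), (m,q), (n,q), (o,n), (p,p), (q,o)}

The schema corresponds to a generalized confluence (Geach) condition: ∀x ∀z (xRz → ∃w (xR²w ∧ zRw)).
A: fails — 1R2 but no w with 1R²w and 2Rw.
B: fails — uRy but no t with uR²t and yRt.
C: condition met.

C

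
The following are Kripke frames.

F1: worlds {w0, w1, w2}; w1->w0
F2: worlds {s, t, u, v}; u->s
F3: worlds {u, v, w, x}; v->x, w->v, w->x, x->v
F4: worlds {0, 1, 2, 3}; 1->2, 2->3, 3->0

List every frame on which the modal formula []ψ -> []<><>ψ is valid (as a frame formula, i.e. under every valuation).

F3

This is the axiom for a generalized confluence (Geach) condition; its first-order frame correspondent is forall x forall z (xRz -> exists w (xRw & z R^2 w)).
F1: fails — w1Rw0 but no w with w1Rw and w0R²w.
F2: fails — uRs but no w with uRw and sR²w.
F3: satisfies the condition.
F4: fails — 1R2 but no w with 1Rw and 2R²w.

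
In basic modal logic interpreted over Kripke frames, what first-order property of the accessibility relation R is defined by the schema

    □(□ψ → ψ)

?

This is the T□ axiom.
Its frame correspondent is shift-reflexivity — ∀x ∀y (Rxy → Ryy).

shift-reflexivity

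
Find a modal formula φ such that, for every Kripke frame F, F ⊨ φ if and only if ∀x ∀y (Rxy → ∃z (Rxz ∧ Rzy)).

□□r → □r

A defining formula is □□r → □r (the C4 axiom).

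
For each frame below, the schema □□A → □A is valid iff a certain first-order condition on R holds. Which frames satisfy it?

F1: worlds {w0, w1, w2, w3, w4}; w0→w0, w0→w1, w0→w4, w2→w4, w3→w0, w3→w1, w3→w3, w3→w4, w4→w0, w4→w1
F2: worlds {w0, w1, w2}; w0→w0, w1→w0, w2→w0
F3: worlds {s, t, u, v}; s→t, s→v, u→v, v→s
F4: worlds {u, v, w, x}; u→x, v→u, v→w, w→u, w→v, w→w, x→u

F2

The schema corresponds to density: ∀x ∀y (Rxy → ∃z (Rxz ∧ Rzy)).
F1: fails — Rw2w4 but no z with Rw2z and Rzw4.
F2: condition met.
F3: fails — Ruv but no z with Ruz and Rzv.
F4: fails — Rxu but no z with Rxz and Rzu.
Valid on: F2.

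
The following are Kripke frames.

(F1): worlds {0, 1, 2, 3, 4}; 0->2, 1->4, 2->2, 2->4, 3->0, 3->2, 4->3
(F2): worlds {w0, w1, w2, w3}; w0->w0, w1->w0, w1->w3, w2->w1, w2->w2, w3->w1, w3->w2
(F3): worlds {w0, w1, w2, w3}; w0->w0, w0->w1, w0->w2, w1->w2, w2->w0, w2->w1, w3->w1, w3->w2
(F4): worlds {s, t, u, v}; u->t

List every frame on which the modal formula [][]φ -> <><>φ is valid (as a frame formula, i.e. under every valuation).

(F1), (F2), (F3)

This is the axiom for a generalized confluence (Geach) condition; its first-order frame correspondent is forall x exists w (x R^2 w & x R^2 w).
(F1): condition met.
(F2): condition met.
(F3): condition met.
(F4): fails — at s but no w with sR²w and sR²w.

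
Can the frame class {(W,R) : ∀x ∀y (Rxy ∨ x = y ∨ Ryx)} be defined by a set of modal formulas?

Any modally definable frame class is closed under disjoint unions.
Take 3 disjoint single-world reflexive frames: each is trivially connected, but their disjoint union has 3 worlds with no edge between distinct components, so it is not connected.
Hence connectedness of R is not modally definable.

Not definable by any modal formula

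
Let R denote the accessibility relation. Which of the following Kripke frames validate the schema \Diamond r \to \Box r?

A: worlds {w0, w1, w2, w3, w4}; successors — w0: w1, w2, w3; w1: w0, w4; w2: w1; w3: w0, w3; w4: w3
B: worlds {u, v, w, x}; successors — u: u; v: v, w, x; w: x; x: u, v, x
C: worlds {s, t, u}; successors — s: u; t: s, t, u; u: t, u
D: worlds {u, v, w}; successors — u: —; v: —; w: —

D

This is the axiom for partial functionality; its first-order frame correspondent is \forall x \forall y \forall z (Rxy \wedge Rxz \to y = z).
A: fails — w0 sees both w1 and w2.
B: fails — v sees both v and w.
C: fails — t sees both s and t.
D: satisfies the condition.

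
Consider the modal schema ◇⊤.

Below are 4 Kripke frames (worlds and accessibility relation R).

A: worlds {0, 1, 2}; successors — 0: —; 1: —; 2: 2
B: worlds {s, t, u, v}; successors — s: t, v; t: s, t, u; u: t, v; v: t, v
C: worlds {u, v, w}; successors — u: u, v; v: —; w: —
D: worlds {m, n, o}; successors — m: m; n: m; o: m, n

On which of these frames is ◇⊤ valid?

Frame correspondent (Sahlqvist): ∀x ∃y Rxy — i.e. seriality.
A: fails — world 0 has no successor.
B: condition met.
C: fails — world v has no successor.
D: condition met.
Valid on: B, D.

B, D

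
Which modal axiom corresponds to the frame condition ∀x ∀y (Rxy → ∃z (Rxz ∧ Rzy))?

□□q → □q

A defining formula is □□q → □q (the C4 axiom).
Suppose □□q→□q is valid. Take Rxy and set V(q)={w : xR²w}. Then □□q at x, so □q at x, so q at y, i.e. ∃z(Rxz∧Rzy).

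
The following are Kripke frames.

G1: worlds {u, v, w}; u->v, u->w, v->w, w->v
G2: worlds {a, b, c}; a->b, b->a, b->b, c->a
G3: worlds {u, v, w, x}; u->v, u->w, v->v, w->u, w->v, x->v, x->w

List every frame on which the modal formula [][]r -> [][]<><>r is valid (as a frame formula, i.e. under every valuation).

G1, G2, G3

The schema corresponds to a generalized confluence (Geach) condition: forall x forall z (x R^2 z -> exists w (x R^2 w & z R^2 w)).
G1: ✓.
G2: ✓.
G3: ✓.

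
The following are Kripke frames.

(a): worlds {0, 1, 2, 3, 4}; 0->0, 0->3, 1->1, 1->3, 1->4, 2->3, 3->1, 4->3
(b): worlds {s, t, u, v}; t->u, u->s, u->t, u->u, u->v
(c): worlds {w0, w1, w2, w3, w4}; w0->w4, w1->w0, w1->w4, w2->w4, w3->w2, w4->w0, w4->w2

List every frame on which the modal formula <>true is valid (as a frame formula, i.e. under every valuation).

The schema corresponds to seriality: forall x exists y Rxy.
(a): ✓.
(b): fails — world s has no successor.
(c): ✓.

(a), (c)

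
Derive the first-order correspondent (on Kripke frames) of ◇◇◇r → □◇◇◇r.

This is a Sahlqvist (Geach-type) schema ◇^3□^0r → □^1◇^3r.
Minimal-valuation argument: fix x; take any y with xR^3y and any z with xR^1z. Set V(r) to the set of worlds R-reachable from y in exactly 0 steps. Then □^0r holds at y, so the antecedent holds at x; validity forces ◇^3r at z, giving a w with zR^3w and yR^0w.
First-order correspondent: ∀x ∀y ∀z ((xR³y ∧ xRz) → ∃w (y = w ∧ zR³w)).

∀x ∀y ∀z ((xR³y ∧ xRz) → ∃w (y = w ∧ zR³w))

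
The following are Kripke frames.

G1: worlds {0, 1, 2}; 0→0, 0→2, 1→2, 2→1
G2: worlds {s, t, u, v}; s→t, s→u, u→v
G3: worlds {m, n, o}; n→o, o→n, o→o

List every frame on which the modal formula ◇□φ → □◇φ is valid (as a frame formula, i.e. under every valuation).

The schema corresponds to convergence: ∀x ∀y ∀z (Rxy ∧ Rxz → ∃w (Ryw ∧ Rzw)).
G1: fails — R00 and R02 but 0 and 2 have no common successor.
G2: fails — Rsu and Rst but u and t have no common successor.
G3: satisfies the condition.
Valid on: G3.

G3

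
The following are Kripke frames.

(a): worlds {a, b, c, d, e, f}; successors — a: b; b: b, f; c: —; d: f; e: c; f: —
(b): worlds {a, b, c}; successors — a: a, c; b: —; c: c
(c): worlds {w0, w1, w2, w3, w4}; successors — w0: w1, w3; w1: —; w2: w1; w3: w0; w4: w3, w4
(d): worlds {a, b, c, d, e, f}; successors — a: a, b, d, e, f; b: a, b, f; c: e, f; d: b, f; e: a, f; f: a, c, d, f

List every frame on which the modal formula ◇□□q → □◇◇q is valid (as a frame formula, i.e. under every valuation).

(b), (d)

The schema corresponds to a generalized confluence (Geach) condition: ∀x ∀y ∀z ((xRy ∧ xRz) → ∃w (yR²w ∧ zR²w)).
(a): fails — bRb, bRf but no w with bR²w and fR²w.
(b): satisfies the condition.
(c): fails — w0Rw1, w0Rw1 but no w with w1R²w and w1R²w.
(d): satisfies the condition.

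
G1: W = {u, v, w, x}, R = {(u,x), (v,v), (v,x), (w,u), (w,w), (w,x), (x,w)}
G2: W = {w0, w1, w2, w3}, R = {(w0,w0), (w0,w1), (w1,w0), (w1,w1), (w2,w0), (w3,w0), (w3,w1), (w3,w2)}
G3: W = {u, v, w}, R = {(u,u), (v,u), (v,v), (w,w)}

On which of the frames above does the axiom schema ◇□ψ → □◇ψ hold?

G2, G3

The schema corresponds to convergence: ∀x ∀y ∀z (Rxy ∧ Rxz → ∃w (Ryw ∧ Rzw)).
G1: fails — Rvv and Rvx but v and x have no common successor.
G2: ✓.
G3: ✓.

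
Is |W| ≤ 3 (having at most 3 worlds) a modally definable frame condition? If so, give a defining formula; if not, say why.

Not modally definable

Modal frame validity is preserved under disjoint unions.
Any modal formula valid on each of 4 disjoint one-world frames is valid on their disjoint union (validity is preserved under disjoint unions). Each one-world frame has |W|=1≤3, but the union has |W|=4.
Hence having at most 3 worlds is not modally definable.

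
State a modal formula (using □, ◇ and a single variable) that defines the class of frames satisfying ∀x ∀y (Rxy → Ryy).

A defining formula is □(□s → s) (the T□ axiom).
Suppose □(□s→s) is valid. Take Rxy and set V(s)={w : Ryw}. Then at y, □s holds; since □(□s→s) at x, □s→s at y, so s at y, i.e. Ryy.

□(□s → s)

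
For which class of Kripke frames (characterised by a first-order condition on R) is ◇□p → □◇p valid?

Convergence

Suppose ◇□p→□◇p is valid. Take Rxy, Rxz and set V(p)={w : Ryw}. Then □p at y so ◇□p at x, so □◇p at x, so ◇p at z, giving w with Rzw and Ryw.
The converse is a direct semantic check.
So the correspondent is convergence.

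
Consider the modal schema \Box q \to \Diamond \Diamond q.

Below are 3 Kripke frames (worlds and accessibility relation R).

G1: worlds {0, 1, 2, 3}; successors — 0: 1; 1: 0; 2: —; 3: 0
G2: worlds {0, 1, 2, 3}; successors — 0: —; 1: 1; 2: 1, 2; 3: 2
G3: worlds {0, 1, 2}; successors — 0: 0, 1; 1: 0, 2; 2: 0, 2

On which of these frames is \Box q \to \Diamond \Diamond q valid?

G3

The schema corresponds to a generalized confluence (Geach) condition: \forall x \exists w (xRw \wedge x R^2 w).
G1: fails — at 0 but no w with 0Rw and 0R²w.
G2: fails — at 0 but no w with 0Rw and 0R²w.
G3: holds.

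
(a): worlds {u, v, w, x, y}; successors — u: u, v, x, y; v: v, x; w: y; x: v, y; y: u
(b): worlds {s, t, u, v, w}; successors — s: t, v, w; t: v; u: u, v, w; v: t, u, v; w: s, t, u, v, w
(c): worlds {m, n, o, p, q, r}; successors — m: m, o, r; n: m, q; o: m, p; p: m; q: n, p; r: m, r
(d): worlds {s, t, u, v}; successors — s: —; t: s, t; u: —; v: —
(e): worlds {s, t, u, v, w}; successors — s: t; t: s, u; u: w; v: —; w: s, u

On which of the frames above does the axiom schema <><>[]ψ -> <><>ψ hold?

(b)

Frame correspondent (Sahlqvist): forall x forall y (x R^2 y -> exists w (yRw & x R^2 w)) — i.e. a generalized confluence (Geach) condition.
(a): fails — vR²y but no t with yRt and vR²t.
(b): condition met.
(c): fails — qR²q but no w with qRw and qR²w.
(d): fails — tR²s but no w with sRw and tR²w.
(e): fails — sR²s but no w* with sRw* and sR²w*.
Valid on: (b).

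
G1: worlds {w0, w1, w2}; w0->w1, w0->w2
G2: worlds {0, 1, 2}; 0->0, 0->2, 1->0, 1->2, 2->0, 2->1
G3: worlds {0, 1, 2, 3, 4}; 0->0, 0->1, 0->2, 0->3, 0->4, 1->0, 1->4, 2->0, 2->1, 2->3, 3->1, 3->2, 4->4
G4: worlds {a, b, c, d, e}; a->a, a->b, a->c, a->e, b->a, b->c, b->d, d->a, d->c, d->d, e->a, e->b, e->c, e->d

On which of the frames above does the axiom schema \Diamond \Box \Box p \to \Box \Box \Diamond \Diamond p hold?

G1, G2, G3

The schema corresponds to a generalized confluence (Geach) condition: \forall x \forall y \forall z ((xRy \wedge x R^2 z) \to \exists w (y R^2 w \wedge z R^2 w)).
G1: condition met.
G2: condition met.
G3: condition met.
G4: fails — aRa, aR²c but no w with aR²w and cR²w.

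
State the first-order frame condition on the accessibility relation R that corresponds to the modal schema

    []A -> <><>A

This is a Sahlqvist (Geach-type) schema ◇^0□^1A → □^0◇^2A.
Minimal-valuation argument: fix x; take any y with xR^0y and any z with xR^0z. Set V(A) to the set of worlds R-reachable from y in exactly 1 step. Then □^1A holds at y, so the antecedent holds at x; validity forces ◇^2A at z, giving a w with zR^2w and yR^1w.
First-order correspondent: forall x exists w (xRw & x R^2 w).

forall x exists w (xRw & x R^2 w)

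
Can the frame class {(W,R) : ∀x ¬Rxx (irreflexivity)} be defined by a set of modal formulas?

Not modally definable

Modal frame validity is preserved under surjective bounded morphisms.
The 3-cycle (worlds w0,w1,w2 with w0→w1→w2→w0) is irreflexive, and the map sending every world to a single reflexive point • is a surjective bounded morphism (forth: every edge maps to (•,•); back: every world has a successor). So any modal formula valid on the 3-cycle is also valid on the reflexive point, which is not irreflexive.
Hence irreflexivity is not modally definable.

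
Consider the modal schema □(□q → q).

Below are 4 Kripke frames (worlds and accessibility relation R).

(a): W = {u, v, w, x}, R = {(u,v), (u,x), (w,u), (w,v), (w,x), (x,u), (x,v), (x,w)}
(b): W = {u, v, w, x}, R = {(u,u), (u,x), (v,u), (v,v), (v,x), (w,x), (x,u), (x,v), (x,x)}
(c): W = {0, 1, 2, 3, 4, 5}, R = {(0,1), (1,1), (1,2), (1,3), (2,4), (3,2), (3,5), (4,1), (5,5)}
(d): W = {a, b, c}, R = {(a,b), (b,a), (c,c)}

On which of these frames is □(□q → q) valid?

(b)

The schema corresponds to shift-reflexivity: ∀x ∀y (Rxy → Ryy).
(a): fails — Ruv but not Rvv.
(b): condition met.
(c): fails — R32 but not R22.
(d): fails — Rab but not Rbb.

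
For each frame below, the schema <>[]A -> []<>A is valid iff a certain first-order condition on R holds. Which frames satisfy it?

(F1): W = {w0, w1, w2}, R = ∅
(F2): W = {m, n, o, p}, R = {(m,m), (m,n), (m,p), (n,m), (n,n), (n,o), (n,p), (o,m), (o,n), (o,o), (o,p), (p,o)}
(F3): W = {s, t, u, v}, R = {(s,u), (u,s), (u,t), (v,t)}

Frame correspondent (Sahlqvist): forall x forall y forall z (Rxy & Rxz -> exists w (Ryw & Rzw)) — i.e. convergence.
(F1): condition met.
(F2): fails — Rmm and Rmp but m and p have no common successor.
(F3): fails — Rus and Rut but s and t have no common successor.

(F1)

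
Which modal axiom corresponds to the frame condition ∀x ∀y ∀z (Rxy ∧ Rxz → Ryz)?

This is the Euclidean property; the standard corresponding axiom is 5: ◇r → □◇r.
Suppose ◇r→□◇r is valid. Take Rxy, Rxz and set V(r)={y}. Then ◇r at x, so □◇r at x, so ◇r at z, so some w with Rzw has r; w=y, i.e. Rzy. By symmetry of the argument, Ryz.

◇r → □◇r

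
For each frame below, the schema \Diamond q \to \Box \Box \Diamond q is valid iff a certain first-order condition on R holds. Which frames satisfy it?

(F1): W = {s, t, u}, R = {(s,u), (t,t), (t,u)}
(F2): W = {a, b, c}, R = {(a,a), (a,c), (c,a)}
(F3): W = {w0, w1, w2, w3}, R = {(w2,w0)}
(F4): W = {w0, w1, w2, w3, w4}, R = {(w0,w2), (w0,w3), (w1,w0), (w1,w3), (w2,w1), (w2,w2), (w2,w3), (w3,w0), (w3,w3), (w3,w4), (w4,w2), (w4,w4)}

This is the axiom for a generalized confluence (Geach) condition; its first-order frame correspondent is \forall x \forall y \forall z ((xRy \wedge x R^2 z) \to \exists w (y = w \wedge zRw)).
(F1): fails — tRt, tR²u but no w with t=w and uRw.
(F2): fails — aRc, aR²c but no w with c=w and cRw.
(F3): holds.
(F4): fails — w0Rw2, w0R²w1 but no w with w2=w and w1Rw.

(F3)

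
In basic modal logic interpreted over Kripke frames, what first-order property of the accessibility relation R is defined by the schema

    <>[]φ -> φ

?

Symmetry

This schema is equivalent to the B axiom φ → □◇φ.
It corresponds to symmetry: forall x forall y (Rxy -> Ryx).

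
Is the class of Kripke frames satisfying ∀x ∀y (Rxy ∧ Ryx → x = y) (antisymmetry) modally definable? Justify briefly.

Any modally definable frame class is closed under surjective bounded morphisms.
The 8-cycle (worlds a,b,c,d,e,f,g,h with a→b→c→d→e→f→g→h→a) is antisymmetric. Sending even-indexed worlds to s and odd-indexed worlds to t is a surjective bounded morphism onto the two-world frame with s↔t, which is not antisymmetric.
So no modal formula (or set of formulas) defines exactly the antisymmetric frames.

No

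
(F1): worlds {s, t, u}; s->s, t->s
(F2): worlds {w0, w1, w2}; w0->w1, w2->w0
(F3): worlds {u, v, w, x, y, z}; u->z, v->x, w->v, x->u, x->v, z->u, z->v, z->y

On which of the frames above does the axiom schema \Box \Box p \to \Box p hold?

This is the axiom for density; its first-order frame correspondent is \forall x \forall y (Rxy \to \exists z (Rxz \wedge Rzy)).
(F1): ✓.
(F2): fails — Rw0w1 but no z with Rw0z and Rzw1.
(F3): fails — Ruz but no t with Rut and Rtz.

(F1)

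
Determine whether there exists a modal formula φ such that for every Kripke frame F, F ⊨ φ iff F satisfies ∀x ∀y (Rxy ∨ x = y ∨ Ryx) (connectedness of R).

Modal frame validity is preserved under disjoint unions.
Take 3 disjoint single-world reflexive frames: each is trivially connected, but their disjoint union has 3 worlds with no edge between distinct components, so it is not connected.
So the class is not modally definable.

No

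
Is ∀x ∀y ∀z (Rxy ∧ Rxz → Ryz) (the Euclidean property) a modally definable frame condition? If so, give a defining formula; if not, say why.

Yes: it is the Euclidean property, defined by the 5 schema ◇p → □◇p.
Suppose ◇p→□◇p is valid. Take Rxy, Rxz and set V(p)={y}. Then ◇p at x, so □◇p at x, so ◇p at z, so some w with Rzw has p; w=y, i.e. Rzy. By symmetry of the argument, Ryz.

Yes — defined by ◇p → □◇p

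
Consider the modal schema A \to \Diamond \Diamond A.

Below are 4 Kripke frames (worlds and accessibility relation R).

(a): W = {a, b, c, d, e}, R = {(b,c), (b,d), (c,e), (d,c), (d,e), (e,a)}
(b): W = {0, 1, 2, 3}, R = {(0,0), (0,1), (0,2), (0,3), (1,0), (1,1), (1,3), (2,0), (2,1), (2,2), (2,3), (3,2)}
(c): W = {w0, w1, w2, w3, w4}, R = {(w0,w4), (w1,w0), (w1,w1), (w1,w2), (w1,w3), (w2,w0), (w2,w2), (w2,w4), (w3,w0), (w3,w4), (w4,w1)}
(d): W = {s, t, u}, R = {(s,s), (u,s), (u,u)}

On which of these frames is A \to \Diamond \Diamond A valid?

The schema corresponds to a generalized confluence (Geach) condition: \forall x \exists w (x = w \wedge x R^2 w).
(a): fails — at a but no w with a=w and aR²w.
(b): ✓.
(c): fails — at w0 but no w with w0=w and w0R²w.
(d): fails — at t but no w with t=w and tR²w.
Valid on: (b).

(b)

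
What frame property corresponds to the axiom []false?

emptiness of R: forall x forall y ~Rxy

This schema is the Ver axiom.
Its frame correspondent is emptiness of R — forall x forall y ~Rxy.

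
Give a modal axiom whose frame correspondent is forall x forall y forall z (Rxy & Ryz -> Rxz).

A defining formula is □s → □□s (the 4 axiom).

□s → □□s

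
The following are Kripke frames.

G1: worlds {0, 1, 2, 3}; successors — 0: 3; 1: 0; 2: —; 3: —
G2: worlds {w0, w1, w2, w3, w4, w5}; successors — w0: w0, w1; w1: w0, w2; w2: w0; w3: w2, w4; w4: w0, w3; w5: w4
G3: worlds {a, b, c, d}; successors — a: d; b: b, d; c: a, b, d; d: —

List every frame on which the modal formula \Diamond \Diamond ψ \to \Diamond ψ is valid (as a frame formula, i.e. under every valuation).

G3

Frame correspondent (Sahlqvist): \forall x \forall y \forall z (Rxy \wedge Ryz \to Rxz) — i.e. transitivity.
G1: fails — R10 and R03 but not R13.
G2: fails — Rw1w0 and Rw0w1 but not Rw1w1.
G3: ✓.
Valid on: G3.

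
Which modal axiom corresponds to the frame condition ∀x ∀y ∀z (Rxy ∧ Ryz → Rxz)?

□s → □□s

This is transitivity; the standard corresponding axiom is 4: □s → □□s.
Suppose □s→□□s is valid. Take Rxy, Ryz and set V(s)={w : Rxw}. Then □s at x, so □□s at x, so □s at y, so s at z, i.e. Rxz.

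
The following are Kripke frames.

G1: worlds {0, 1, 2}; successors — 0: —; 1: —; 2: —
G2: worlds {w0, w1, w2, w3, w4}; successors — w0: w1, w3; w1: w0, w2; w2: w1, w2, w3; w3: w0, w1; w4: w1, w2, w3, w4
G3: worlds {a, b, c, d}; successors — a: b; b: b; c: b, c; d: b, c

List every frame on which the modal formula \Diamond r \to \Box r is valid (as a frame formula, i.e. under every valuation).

This is the axiom for partial functionality; its first-order frame correspondent is \forall x \forall y \forall z (Rxy \wedge Rxz \to y = z).
G1: condition met.
G2: fails — w0 sees both w1 and w3.
G3: fails — c sees both b and c.

G1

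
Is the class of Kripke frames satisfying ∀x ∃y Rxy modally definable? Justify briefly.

Definable; □p → ◇p defines it

Yes: it is seriality, defined by the D schema □p → ◇p.
Suppose □p→◇p is valid. At any x set V(p)=W. Then □p at x, so ◇p at x, so x has a successor.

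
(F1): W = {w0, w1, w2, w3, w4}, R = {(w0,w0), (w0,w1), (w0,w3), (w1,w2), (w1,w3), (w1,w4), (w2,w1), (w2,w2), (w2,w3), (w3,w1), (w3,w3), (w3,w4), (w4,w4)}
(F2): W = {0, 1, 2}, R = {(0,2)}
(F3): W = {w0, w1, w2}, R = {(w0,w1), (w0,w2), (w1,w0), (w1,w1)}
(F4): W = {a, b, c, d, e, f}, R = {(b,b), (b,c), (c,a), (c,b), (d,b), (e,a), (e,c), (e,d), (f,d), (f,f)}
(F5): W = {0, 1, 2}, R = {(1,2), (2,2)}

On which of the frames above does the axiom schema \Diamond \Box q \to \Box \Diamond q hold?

The schema corresponds to convergence: \forall x \forall y \forall z (Rxy \wedge Rxz \to \exists w (Ryw \wedge Rzw)).
(F1): fails — Rw1w2 and Rw1w4 but w2 and w4 have no common successor.
(F2): fails — R02 and R02 but 2 and 2 have no common successor.
(F3): fails — Rw0w1 and Rw0w2 but w1 and w2 have no common successor.
(F4): fails — Rcb and Rca but b and a have no common successor.
(F5): holds.

(F5)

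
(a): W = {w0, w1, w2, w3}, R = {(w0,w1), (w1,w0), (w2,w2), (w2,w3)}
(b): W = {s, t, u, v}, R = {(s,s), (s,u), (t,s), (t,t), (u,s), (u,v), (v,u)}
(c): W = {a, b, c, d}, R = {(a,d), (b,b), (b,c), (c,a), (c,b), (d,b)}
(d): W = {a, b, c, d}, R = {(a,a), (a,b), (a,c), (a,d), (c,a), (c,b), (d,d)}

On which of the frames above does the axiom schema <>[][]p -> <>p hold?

(b)

This is the axiom for a generalized confluence (Geach) condition; its first-order frame correspondent is forall x forall y (xRy -> exists w (y R^2 w & xRw)).
(a): fails — w2Rw3 but no w with w3R²w and w2Rw.
(b): holds.
(c): fails — aRd but no w with dR²w and aRw.
(d): fails — aRb but no w with bR²w and aRw.
Valid on: (b).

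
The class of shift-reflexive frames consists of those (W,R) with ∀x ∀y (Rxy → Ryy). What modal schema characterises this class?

This is shift-reflexivity; the standard corresponding axiom is T□: □(□q → q).

□(□q → q)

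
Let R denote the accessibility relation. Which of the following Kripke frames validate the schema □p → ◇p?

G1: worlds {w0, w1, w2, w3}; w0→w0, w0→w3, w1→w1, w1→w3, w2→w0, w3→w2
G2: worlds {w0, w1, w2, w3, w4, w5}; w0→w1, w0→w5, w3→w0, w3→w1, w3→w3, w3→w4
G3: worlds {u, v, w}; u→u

G1

Frame correspondent (Sahlqvist): ∀x ∃y Rxy — i.e. seriality.
G1: ✓.
G2: fails — world w1 has no successor.
G3: fails — world v has no successor.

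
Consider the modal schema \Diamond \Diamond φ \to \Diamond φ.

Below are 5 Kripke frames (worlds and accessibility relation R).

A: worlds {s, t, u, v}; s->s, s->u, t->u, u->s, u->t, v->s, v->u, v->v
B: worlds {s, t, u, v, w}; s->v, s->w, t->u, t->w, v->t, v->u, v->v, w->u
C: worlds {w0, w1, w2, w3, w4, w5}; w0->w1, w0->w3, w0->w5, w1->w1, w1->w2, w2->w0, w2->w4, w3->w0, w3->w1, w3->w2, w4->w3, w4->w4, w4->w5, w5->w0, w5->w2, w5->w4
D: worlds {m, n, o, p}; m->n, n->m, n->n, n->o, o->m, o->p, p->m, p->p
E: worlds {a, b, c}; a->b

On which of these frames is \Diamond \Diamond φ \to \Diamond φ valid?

The schema corresponds to transitivity: \forall x \forall y \forall z (Rxy \wedge Ryz \to Rxz).
A: fails — Rut and Rtu but not Ruu.
B: fails — Rvt and Rtw but not Rvw.
C: fails — Rw1w2 and Rw2w4 but not Rw1w4.
D: fails — Rom and Rmn but not Ron.
E: ✓.
Valid on: E.

E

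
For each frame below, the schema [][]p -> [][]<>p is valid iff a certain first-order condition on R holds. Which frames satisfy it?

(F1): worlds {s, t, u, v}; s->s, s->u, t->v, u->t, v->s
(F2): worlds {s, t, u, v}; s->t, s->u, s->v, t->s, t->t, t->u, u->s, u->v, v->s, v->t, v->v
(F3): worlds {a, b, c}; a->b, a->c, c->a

(F2)

This is the axiom for a generalized confluence (Geach) condition; its first-order frame correspondent is forall x forall z (x R^2 z -> exists w (x R^2 w & zRw)).
(F1): fails — sR²t but no w with sR²w and tRw.
(F2): ✓.
(F3): fails — aR²a but no w with aR²w and aRw.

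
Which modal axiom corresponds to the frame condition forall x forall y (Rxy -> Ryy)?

A defining formula is □(□s → s) (the T□ axiom).
Suppose □(□s→s) is valid. Take Rxy and set V(s)={w : Ryw}. Then at y, □s holds; since □(□s→s) at x, □s→s at y, so s at y, i.e. Ryy.

□(□s → s)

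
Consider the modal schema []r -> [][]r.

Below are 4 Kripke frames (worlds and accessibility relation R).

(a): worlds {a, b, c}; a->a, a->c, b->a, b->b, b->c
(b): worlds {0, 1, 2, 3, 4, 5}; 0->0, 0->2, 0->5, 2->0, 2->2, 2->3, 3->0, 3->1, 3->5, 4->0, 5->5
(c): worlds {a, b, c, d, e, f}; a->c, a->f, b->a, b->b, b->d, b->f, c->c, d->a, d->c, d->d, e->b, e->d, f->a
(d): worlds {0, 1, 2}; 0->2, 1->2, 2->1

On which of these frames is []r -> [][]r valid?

(a)

The schema corresponds to transitivity: forall x forall y forall z (Rxy & Ryz -> Rxz).
(a): holds.
(b): fails — R02 and R23 but not R03.
(c): fails — Reb and Rbf but not Ref.
(d): fails — R12 and R21 but not R11.
Valid on: (a).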